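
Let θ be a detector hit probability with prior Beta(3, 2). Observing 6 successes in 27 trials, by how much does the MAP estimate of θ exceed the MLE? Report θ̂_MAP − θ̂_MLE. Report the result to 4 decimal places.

MAP − MLE = 0.0444

Posterior is Beta(9, 23); MAP = (9−1)/(32−2) = 8/30 ≈ 0.26667.
MLE ignores the prior: θ̂_MLE = k/n = 6/27 ≈ 0.22222.
Difference = 8/30 − 6/27 = 2/45 ≈ 0.0444.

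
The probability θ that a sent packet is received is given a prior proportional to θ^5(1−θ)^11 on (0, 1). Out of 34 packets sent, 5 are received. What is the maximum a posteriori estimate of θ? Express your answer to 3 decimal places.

θ̂_MAP = 0.200

The prior density ∝ θ^5(1−θ)^11 is the kernel of Beta(6, 12).
Data: 5 successes in 34 trials. The binomial likelihood contributes θ^5(1−θ)^29, so the posterior is Beta(6+5, 12+29) = Beta(11, 41).
For Beta(a, b) with a, b > 1 the mode is (a−1)/(a+b−2) = 10/50 ≈ 0.200.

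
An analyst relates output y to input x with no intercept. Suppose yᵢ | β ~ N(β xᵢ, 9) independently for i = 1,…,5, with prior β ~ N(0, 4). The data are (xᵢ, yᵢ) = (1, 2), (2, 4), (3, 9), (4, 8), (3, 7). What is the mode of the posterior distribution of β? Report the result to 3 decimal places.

β̂_MAP = 2.182

log p(β | y) = −Σ(yᵢ − βxᵢ)²/(2·9) − β²/(2·4) + const.
Setting the derivative to zero: Σxᵢ(yᵢ − βxᵢ)/9 − β/4 = 0, so β = Σxᵢyᵢ / (Σxᵢ² + σ²/τ²).
Σxᵢyᵢ = 1·2 + 2·4 + 3·9 + 4·8 + 3·7 = 90; Σxᵢ² = 39; σ²/τ² = 2.25.
β̂_MAP = 90 / (39 + 2.25) = 90/41.25 ≈ 2.182.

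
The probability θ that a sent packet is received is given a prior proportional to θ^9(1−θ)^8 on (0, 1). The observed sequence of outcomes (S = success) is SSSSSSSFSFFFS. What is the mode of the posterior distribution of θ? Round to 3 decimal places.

The prior density ∝ θ^9(1−θ)^8 is the kernel of Beta(10, 9).
Data: 9 successes in 13 trials (from the sequence). The binomial likelihood contributes θ^9(1−θ)^4, so the posterior is Beta(10+9, 9+4) = Beta(19, 13).
For Beta(a, b) with a, b > 1 the mode is (a−1)/(a+b−2) = 18/30 ≈ 0.600.

θ̂_MAP = 0.600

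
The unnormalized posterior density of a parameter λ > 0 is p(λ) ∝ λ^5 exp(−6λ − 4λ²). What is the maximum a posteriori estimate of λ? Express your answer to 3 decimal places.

ℓ'(λ) = 5/λ − 6 − 8λ. Setting this to zero and multiplying by λ: 8λ² + 6λ − 5 = 0.
λ = (−6 + √(6² + 4·8·5)) / (2·8) = (−6 + √196) / 16 = (−6 + 14)/16 = 1/2.
ℓ''(λ) = −5/λ² − 8 < 0, confirming a maximum.

λ̂_MAP = 0.500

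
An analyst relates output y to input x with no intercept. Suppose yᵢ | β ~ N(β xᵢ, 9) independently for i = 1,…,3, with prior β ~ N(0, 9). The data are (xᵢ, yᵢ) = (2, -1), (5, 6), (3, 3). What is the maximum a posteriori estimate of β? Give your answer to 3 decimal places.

log p(β | y) = −Σ(yᵢ − βxᵢ)²/(2·9) − β²/(2·9) + const.
Setting the derivative to zero: Σxᵢ(yᵢ − βxᵢ)/9 − β/9 = 0, so β = Σxᵢyᵢ / (Σxᵢ² + σ²/τ²).
Σxᵢyᵢ = 2·(-1) + 5·6 + 3·3 = 37; Σxᵢ² = 38; σ²/τ² = 1.
β̂_MAP = 37 / (38 + 1) = 37/39 ≈ 0.949.

β̂_MAP = 0.949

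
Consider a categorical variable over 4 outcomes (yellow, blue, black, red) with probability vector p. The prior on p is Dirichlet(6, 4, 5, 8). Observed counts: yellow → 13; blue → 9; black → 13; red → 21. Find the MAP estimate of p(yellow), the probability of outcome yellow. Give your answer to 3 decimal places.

MAP estimate of p(yellow) = 0.240

The posterior is Dirichlet(αᵢ + nᵢ) = Dirichlet(19, 13, 18, 29).
For a Dirichlet(a₁,…,a_K) with all aᵢ > 1, the mode has j-th component (aⱼ − 1)/(Σaᵢ − K).
Here Σaᵢ = 79 and K = 4, so p(yellow) = (19 − 1)/(79 − 4) = 18/75 ≈ 0.240.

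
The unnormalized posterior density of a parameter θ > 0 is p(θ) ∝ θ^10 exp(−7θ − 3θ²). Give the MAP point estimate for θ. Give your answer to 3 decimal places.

θ̂_MAP = 0.833

ℓ'(θ) = 10/θ − 7 − 6θ. Setting this to zero and multiplying by θ: 6θ² + 7θ − 10 = 0.
θ = (−7 + √(7² + 4·6·10)) / (2·6) = (−7 + √289) / 12 = (−7 + 17)/12 = 5/6.
ℓ''(θ) = −10/θ² − 6 < 0, confirming a maximum.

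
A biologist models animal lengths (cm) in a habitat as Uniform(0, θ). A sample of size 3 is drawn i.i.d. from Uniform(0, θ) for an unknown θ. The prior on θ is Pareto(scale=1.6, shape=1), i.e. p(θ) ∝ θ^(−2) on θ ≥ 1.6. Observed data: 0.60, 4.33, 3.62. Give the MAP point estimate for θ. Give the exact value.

θ̂_MAP = 4.33

The Uniform(0, θ) likelihood is θ^(−n) for θ ≥ max(xᵢ), zero otherwise. Here max(xᵢ) = 4.33.
Posterior ∝ θ^(−2) · θ^(−3) = θ^(−5) on θ ≥ max(1.6, 4.33) = 4.33.
This density is strictly decreasing in θ, so the posterior mode lies at the lower boundary of the support.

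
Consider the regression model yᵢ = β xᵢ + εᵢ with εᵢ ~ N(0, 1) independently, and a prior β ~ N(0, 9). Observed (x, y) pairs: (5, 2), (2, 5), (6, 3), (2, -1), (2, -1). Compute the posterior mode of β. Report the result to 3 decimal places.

β̂_MAP = 0.465

log p(β | y) = −Σ(yᵢ − βxᵢ)²/(2·1) − β²/(2·9) + const.
Setting the derivative to zero: Σxᵢ(yᵢ − βxᵢ)/1 − β/9 = 0, so β = Σxᵢyᵢ / (Σxᵢ² + σ²/τ²).
Σxᵢyᵢ = 5·2 + 2·5 + 6·3 + 2·(-1) + 2·(-1) = 34; Σxᵢ² = 73; σ²/τ² = 1/9.
β̂_MAP = 34 / (73 + 1/9) = 34/(658/9) = 153/329 ≈ 0.465.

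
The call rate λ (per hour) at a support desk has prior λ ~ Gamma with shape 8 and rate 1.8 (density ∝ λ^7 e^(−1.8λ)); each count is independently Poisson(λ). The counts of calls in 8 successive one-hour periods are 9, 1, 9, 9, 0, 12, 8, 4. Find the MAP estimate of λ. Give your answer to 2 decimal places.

Σxᵢ = 9+1+9+9+0+12+8+4 = 52, with n = 8.
Posterior ∝ λ^7e^(−1.8λ) · λ^52e^(−8λ) = λ^59e^(−9.8λ), i.e. Gamma(shape=60, rate=9.8).
The mode of a Gamma(a, b) with a ≥ 1 (shape–rate) is (a−1)/b = 59/9.8 ≈ 6.02.

λ̂_MAP = 6.02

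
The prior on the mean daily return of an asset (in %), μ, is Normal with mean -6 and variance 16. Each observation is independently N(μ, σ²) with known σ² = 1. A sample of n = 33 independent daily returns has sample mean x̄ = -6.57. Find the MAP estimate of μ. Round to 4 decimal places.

n = 33, x̄ = -6.57.
For a Normal prior and Normal likelihood with known variance, the posterior is Normal; its mode equals its mean, the precision-weighted average.
Prior precision 1/σ₀² = 1/16 = 0.0625; data precision n/σ² = 33/1 = 33.
μ̂ = (0.0625·(-6) + 33·(-6.57)) / (0.0625 + 33) = (-217.185)/33.0625 = -86874/13225 ≈ -6.5689.

μ̂_MAP = -6.5689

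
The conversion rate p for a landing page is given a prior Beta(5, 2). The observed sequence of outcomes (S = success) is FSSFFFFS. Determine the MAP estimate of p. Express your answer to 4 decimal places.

Prior: Beta(5, 2).
Data: 3 successes in 8 trials (from the sequence). The binomial likelihood contributes p^3(1−p)^5, so the posterior is Beta(5+3, 2+5) = Beta(8, 7).
For Beta(a, b) with a, b > 1 the mode is (a−1)/(a+b−2) = 7/13 ≈ 0.5385.

p̂_MAP = 0.5385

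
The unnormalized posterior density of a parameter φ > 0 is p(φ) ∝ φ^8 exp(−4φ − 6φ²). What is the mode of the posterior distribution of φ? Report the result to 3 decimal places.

ℓ'(φ) = 8/φ − 4 − 12φ. Setting this to zero and multiplying by φ: 12φ² + 4φ − 8 = 0.
φ = (−4 + √(4² + 4·12·8)) / (2·12) = (−4 + √400) / 24 = (−4 + 20)/24 = 2/3.
ℓ''(φ) = −8/φ² − 12 < 0, confirming a maximum.

φ̂_MAP = 0.667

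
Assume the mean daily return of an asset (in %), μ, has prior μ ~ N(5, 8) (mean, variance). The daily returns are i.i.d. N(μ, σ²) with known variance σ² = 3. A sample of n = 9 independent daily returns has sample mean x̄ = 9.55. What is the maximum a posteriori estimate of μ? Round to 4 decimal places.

n = 9, x̄ = 9.55.
For a Normal prior and Normal likelihood with known variance, the posterior is Normal; its mode equals its mean, the precision-weighted average.
Prior precision 1/σ₀² = 1/8 = 0.125; data precision n/σ² = 9/3 = 3.
μ̂ = (0.125·5 + 3·9.55) / (0.125 + 3) = 29.275/3.125 = 9.3680.

μ̂_MAP = 9.3680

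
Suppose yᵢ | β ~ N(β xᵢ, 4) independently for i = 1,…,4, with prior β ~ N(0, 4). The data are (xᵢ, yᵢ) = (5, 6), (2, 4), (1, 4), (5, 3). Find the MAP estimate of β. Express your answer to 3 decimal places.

log p(β | y) = −Σ(yᵢ − βxᵢ)²/(2·4) − β²/(2·4) + const.
Setting the derivative to zero: Σxᵢ(yᵢ − βxᵢ)/4 − β/4 = 0, so β = Σxᵢyᵢ / (Σxᵢ² + σ²/τ²).
Σxᵢyᵢ = 5·6 + 2·4 + 1·4 + 5·3 = 57; Σxᵢ² = 55; σ²/τ² = 1.
β̂_MAP = 57 / (55 + 1) = 57/56 ≈ 1.018.

β̂_MAP = 1.018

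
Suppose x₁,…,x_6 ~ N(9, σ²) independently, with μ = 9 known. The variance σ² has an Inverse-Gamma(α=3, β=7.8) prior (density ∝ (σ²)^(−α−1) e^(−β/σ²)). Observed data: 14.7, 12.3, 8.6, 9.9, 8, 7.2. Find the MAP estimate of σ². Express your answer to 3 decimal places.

σ̂²_MAP = 4.585

Sum of squared deviations about the known mean: SS = (14.7−9)² + (12.3−9)² + (8.6−9)² + (9.9−9)² + (8−9)² + (7.2−9)² = 48.59.
The Normal likelihood contributes (σ²)^(−n/2) exp(−SS/(2σ²)), so the posterior is Inverse-Gamma(α + n/2, β + SS/2) = Inverse-Gamma(6, 32.095).
The mode of Inverse-Gamma(a, b) is b/(a+1) = 32.095/7 ≈ 4.585.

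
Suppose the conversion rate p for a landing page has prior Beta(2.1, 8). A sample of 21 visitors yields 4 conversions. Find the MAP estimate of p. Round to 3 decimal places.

Prior: Beta(2.1, 8).
Data: 4 successes in 21 trials. The binomial likelihood contributes p^4(1−p)^17, so the posterior is Beta(2.1+4, 8+17) = Beta(6.1, 25).
For Beta(a, b) with a, b > 1 the mode is (a−1)/(a+b−2) = 5.1/29.1 ≈ 0.175.

p̂_MAP = 0.175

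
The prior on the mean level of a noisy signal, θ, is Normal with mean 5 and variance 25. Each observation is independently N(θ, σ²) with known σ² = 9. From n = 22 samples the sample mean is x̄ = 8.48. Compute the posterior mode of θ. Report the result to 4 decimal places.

θ̂_MAP = 8.4240

n = 22, x̄ = 8.48.
For a Normal prior and Normal likelihood with known variance, the posterior is Normal; its mode equals its mean, the precision-weighted average.
Prior precision 1/σ₀² = 1/25 = 0.04; data precision n/σ² = 22/9.
θ̂ = (0.04·5 + (22/9)·8.48) / (0.04 + 22/9) = (4709/225)/(559/225) = 4709/559 ≈ 8.4240.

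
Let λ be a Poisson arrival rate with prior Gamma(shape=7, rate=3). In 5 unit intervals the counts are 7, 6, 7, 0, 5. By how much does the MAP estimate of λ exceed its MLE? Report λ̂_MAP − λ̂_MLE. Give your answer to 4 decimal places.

Σxᵢ = 25. Posterior is Gamma(32, 8); MAP = (32−1)/8 = 31/8 ≈ 3.87500.
MLE = x̄ = 25/5 ≈ 5.00000.
Difference = 31/8 − 25/5 = -9/8 ≈ -1.1250.

MAP − MLE = -1.1250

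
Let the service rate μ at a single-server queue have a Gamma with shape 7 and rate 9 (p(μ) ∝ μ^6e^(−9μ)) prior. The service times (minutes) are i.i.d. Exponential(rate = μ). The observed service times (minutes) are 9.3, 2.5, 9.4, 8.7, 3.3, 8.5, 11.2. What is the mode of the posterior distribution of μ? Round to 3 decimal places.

μ̂_MAP = 0.210

The Exponential(rate=μ) likelihood is ∝ μ^n e^(−μΣtᵢ). Here n = 7 and Σtᵢ = 9.3 + 2.5 + 9.4 + 8.7 + 3.3 + 8.5 + 11.2 = 52.9.
Posterior ∝ μ^6e^(−9μ) · μ^7e^(−52.9μ) = μ^13e^(−61.9μ), i.e. Gamma(14, 61.9).
Mode = (a−1)/b = 13/61.9 ≈ 0.210.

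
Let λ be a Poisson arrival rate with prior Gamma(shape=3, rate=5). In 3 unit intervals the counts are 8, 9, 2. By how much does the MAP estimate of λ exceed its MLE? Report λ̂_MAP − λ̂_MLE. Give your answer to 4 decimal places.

MAP − MLE = -3.7083

Σxᵢ = 19. Posterior is Gamma(22, 8); MAP = (22−1)/8 = 21/8 ≈ 2.62500.
MLE = x̄ = 19/3 ≈ 6.33333.
Difference = 21/8 − 19/3 = -89/24 ≈ -3.7083.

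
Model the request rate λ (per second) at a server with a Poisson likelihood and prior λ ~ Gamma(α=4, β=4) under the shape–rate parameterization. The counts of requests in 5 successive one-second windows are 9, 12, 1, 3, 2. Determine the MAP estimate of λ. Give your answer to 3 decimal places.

λ̂_MAP = 3.333

Σxᵢ = 9+12+1+3+2 = 27, with n = 5.
Posterior ∝ λ^3e^(−4λ) · λ^27e^(−5λ) = λ^30e^(−9λ), i.e. Gamma(shape=31, rate=9).
The mode of a Gamma(a, b) with a ≥ 1 (shape–rate) is (a−1)/b = 30/9 ≈ 3.333.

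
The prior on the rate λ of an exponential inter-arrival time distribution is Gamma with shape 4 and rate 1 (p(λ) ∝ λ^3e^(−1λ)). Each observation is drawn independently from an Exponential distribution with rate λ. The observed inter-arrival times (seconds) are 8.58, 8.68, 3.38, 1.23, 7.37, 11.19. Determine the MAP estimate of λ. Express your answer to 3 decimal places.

λ̂_MAP = 0.217

The Exponential(rate=λ) likelihood is ∝ λ^n e^(−λΣtᵢ). Here n = 6 and Σtᵢ = 8.58 + 8.68 + 3.38 + 1.23 + 7.37 + 11.19 = 40.43.
Posterior ∝ λ^3e^(−1λ) · λ^6e^(−40.43λ) = λ^9e^(−41.43λ), i.e. Gamma(10, 41.43).
Mode = (a−1)/b = 9/41.43 ≈ 0.217.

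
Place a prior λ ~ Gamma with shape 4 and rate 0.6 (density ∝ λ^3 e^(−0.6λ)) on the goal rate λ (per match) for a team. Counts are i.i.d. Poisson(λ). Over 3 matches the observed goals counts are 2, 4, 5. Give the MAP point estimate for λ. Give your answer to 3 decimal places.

Σxᵢ = 2+4+5 = 11, with n = 3.
Posterior ∝ λ^3e^(−0.6λ) · λ^11e^(−3λ) = λ^14e^(−3.6λ), i.e. Gamma(shape=15, rate=3.6).
The mode of a Gamma(a, b) with a ≥ 1 (shape–rate) is (a−1)/b = 14/3.6 ≈ 3.889.

λ̂_MAP = 3.889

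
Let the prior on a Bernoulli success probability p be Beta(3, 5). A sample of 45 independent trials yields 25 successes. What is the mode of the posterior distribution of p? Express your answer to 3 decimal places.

Prior: Beta(3, 5).
Data: 25 successes in 45 trials. The binomial likelihood contributes p^25(1−p)^20, so the posterior is Beta(3+25, 5+20) = Beta(28, 25).
For Beta(a, b) with a, b > 1 the mode is (a−1)/(a+b−2) = 27/51 ≈ 0.529.

p̂_MAP = 0.529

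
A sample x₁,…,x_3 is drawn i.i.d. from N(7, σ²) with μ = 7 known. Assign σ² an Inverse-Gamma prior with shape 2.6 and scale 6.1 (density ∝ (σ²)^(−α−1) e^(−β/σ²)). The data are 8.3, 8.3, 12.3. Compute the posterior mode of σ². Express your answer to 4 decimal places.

σ̂²_MAP = 4.2814

Sum of squared deviations about the known mean: SS = (8.3−7)² + (8.3−7)² + (12.3−7)² = 31.47.
The Normal likelihood contributes (σ²)^(−n/2) exp(−SS/(2σ²)), so the posterior is Inverse-Gamma(α + n/2, β + SS/2) = Inverse-Gamma(4.1, 21.835).
The mode of Inverse-Gamma(a, b) is b/(a+1) = 21.835/5.1 ≈ 4.2814.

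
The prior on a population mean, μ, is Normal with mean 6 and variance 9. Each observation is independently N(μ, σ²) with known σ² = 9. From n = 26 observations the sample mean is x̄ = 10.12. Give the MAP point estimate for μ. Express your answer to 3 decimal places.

μ̂_MAP = 9.967

n = 26, x̄ = 10.12.
For a Normal prior and Normal likelihood with known variance, the posterior is Normal; its mode equals its mean, the precision-weighted average.
Prior precision 1/σ₀² = 1/9; data precision n/σ² = 26/9.
μ̂ = ((1/9)·6 + (26/9)·10.12) / (1/9 + 26/9) = (6728/225)/3 = 6728/675 ≈ 9.967.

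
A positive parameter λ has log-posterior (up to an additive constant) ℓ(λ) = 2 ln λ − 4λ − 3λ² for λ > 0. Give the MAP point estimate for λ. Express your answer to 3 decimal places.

λ̂_MAP = 0.333

ℓ'(λ) = 2/λ − 4 − 6λ. Setting this to zero and multiplying by λ: 6λ² + 4λ − 2 = 0.
λ = (−4 + √(4² + 4·6·2)) / (2·6) = (−4 + √64) / 12 = (−4 + 8)/12 = 1/3.
ℓ''(λ) = −2/λ² − 6 < 0, confirming a maximum.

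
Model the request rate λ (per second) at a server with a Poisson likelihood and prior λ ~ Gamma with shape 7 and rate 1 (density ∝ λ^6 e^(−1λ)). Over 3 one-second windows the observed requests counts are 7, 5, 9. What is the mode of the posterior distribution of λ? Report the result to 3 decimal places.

λ̂_MAP = 6.750

Σxᵢ = 7+5+9 = 21, with n = 3.
Posterior ∝ λ^6e^(−1λ) · λ^21e^(−3λ) = λ^27e^(−4λ), i.e. Gamma(shape=28, rate=4).
The mode of a Gamma(a, b) with a ≥ 1 (shape–rate) is (a−1)/b = 27/4 ≈ 6.750.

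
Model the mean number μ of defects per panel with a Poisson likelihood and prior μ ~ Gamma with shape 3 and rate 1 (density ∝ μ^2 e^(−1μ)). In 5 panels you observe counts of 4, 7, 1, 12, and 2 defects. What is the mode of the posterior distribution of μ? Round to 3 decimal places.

μ̂_MAP = 4.667

Σxᵢ = 4+7+1+12+2 = 26, with n = 5.
Posterior ∝ μ^2e^(−1μ) · μ^26e^(−5μ) = μ^28e^(−6μ), i.e. Gamma(shape=29, rate=6).
The mode of a Gamma(a, b) with a ≥ 1 (shape–rate) is (a−1)/b = 28/6 ≈ 4.667.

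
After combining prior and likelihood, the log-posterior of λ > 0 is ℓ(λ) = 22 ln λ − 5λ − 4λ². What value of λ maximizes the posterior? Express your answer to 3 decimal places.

ℓ'(λ) = 22/λ − 5 − 8λ. Setting this to zero and multiplying by λ: 8λ² + 5λ − 22 = 0.
λ = (−5 + √(5² + 4·8·22)) / (2·8) = (−5 + √729) / 16 = (−5 + 27)/16 = 11/8.
ℓ''(λ) = −22/λ² − 8 < 0, confirming a maximum.

λ̂_MAP = 1.375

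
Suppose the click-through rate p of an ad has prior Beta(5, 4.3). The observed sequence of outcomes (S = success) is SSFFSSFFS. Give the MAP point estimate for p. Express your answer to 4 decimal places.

p̂_MAP = 0.5521

Prior: Beta(5, 4.3).
Data: 5 successes in 9 trials (from the sequence). The binomial likelihood contributes p^5(1−p)^4, so the posterior is Beta(5+5, 4.3+4) = Beta(10, 8.3).
For Beta(a, b) with a, b > 1 the mode is (a−1)/(a+b−2) = 9/16.3 ≈ 0.5521.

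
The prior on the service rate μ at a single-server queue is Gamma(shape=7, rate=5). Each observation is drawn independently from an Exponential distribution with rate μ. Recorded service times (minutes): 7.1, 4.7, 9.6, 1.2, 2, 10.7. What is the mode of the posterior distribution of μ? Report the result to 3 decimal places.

μ̂_MAP = 0.298

The Exponential(rate=μ) likelihood is ∝ μ^n e^(−μΣtᵢ). Here n = 6 and Σtᵢ = 7.1 + 4.7 + 9.6 + 1.2 + 2 + 10.7 = 35.3.
Posterior ∝ μ^6e^(−5μ) · μ^6e^(−35.3μ) = μ^12e^(−40.3μ), i.e. Gamma(13, 40.3).
Mode = (a−1)/b = 12/40.3 ≈ 0.298.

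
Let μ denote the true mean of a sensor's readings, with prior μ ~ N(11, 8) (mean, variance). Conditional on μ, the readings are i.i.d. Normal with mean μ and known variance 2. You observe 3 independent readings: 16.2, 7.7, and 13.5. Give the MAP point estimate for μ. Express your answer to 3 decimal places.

μ̂_MAP = 12.354

n = 3; x̄ = (16.2 + 7.7 + 13.5)/3 = 37.4/3 = 187/15 ≈ 12.4667.
For a Normal prior and Normal likelihood with known variance, the posterior is Normal; its mode equals its mean, the precision-weighted average.
Prior precision 1/σ₀² = 1/8 = 0.125; data precision n/σ² = 3/2 = 1.5.
μ̂ = (0.125·11 + 1.5·(187/15)) / (0.125 + 1.5) = 20.075/1.625 = 803/65 ≈ 12.354.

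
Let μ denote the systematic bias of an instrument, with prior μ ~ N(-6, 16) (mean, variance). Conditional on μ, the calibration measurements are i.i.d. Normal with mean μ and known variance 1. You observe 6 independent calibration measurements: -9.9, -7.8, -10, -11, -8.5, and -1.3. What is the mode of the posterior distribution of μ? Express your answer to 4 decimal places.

n = 6; x̄ = ((-9.9) + (-7.8) + (-10) + (-11) + (-8.5) + (-1.3))/6 = -48.5/6 = -97/12 ≈ -8.0833.
For a Normal prior and Normal likelihood with known variance, the posterior is Normal; its mode equals its mean, the precision-weighted average.
Prior precision 1/σ₀² = 1/16 = 0.0625; data precision n/σ² = 6/1 = 6.
μ̂ = (0.0625·(-6) + 6·(-97/12)) / (0.0625 + 6) = (-48.875)/6.0625 = -782/97 ≈ -8.0619.

μ̂_MAP = -8.0619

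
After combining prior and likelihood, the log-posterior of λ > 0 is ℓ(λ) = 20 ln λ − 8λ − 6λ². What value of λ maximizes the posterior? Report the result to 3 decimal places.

ℓ'(λ) = 20/λ − 8 − 12λ. Setting this to zero and multiplying by λ: 12λ² + 8λ − 20 = 0.
λ = (−8 + √(8² + 4·12·20)) / (2·12) = (−8 + √1024) / 24 = (−8 + 32)/24 = 1.
ℓ''(λ) = −20/λ² − 12 < 0, confirming a maximum.

λ̂_MAP = 1.000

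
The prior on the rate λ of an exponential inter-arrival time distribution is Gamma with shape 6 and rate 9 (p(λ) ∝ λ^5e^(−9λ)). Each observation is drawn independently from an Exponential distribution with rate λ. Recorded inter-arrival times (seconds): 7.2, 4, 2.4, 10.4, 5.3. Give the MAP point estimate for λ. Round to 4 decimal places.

λ̂_MAP = 0.2611

The Exponential(rate=λ) likelihood is ∝ λ^n e^(−λΣtᵢ). Here n = 5 and Σtᵢ = 7.2 + 4 + 2.4 + 10.4 + 5.3 = 29.3.
Posterior ∝ λ^5e^(−9λ) · λ^5e^(−29.3λ) = λ^10e^(−38.3λ), i.e. Gamma(11, 38.3).
Mode = (a−1)/b = 10/38.3 ≈ 0.2611.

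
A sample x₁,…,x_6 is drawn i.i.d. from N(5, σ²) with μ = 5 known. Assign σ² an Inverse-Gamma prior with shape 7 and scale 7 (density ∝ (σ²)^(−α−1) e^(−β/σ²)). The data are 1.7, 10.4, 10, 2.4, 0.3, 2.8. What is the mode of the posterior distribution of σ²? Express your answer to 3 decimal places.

Sum of squared deviations about the known mean: SS = (1.7−5)² + (10.4−5)² + (10−5)² + (2.4−5)² + (0.3−5)² + (2.8−5)² = 98.74.
The Normal likelihood contributes (σ²)^(−n/2) exp(−SS/(2σ²)), so the posterior is Inverse-Gamma(α + n/2, β + SS/2) = Inverse-Gamma(10, 56.37).
The mode of Inverse-Gamma(a, b) is b/(a+1) = 56.37/11 ≈ 5.125.

σ̂²_MAP = 5.125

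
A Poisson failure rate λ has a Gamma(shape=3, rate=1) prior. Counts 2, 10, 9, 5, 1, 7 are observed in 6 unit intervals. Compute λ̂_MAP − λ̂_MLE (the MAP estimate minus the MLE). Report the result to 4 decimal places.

Σxᵢ = 34. Posterior is Gamma(37, 7); MAP = (37−1)/7 = 36/7 ≈ 5.14286.
MLE = x̄ = 34/6 ≈ 5.66667.
Difference = 36/7 − 34/6 = -11/21 ≈ -0.5238.

MAP − MLE = -0.5238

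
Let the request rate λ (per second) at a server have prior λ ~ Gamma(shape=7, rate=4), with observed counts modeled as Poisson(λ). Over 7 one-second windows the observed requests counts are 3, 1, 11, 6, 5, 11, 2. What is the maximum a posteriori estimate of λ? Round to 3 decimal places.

λ̂_MAP = 4.091

Σxᵢ = 3+1+11+6+5+11+2 = 39, with n = 7.
Posterior ∝ λ^6e^(−4λ) · λ^39e^(−7λ) = λ^45e^(−11λ), i.e. Gamma(shape=46, rate=11).
The mode of a Gamma(a, b) with a ≥ 1 (shape–rate) is (a−1)/b = 45/11 ≈ 4.091.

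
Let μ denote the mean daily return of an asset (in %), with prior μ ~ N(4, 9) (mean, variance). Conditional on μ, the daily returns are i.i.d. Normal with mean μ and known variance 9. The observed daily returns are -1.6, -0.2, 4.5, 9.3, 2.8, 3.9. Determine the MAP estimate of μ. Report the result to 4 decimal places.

μ̂_MAP = 3.2429

n = 6; x̄ = ((-1.6) + (-0.2) + 4.5 + 9.3 + 2.8 + 3.9)/6 = 18.7/6 = 187/60 ≈ 3.1167.
For a Normal prior and Normal likelihood with known variance, the posterior is Normal; its mode equals its mean, the precision-weighted average.
Prior precision 1/σ₀² = 1/9; data precision n/σ² = 6/9 = 2/3.
μ̂ = ((1/9)·4 + (2/3)·(187/60)) / (1/9 + 2/3) = (227/90)/(7/9) = 227/70 ≈ 3.2429.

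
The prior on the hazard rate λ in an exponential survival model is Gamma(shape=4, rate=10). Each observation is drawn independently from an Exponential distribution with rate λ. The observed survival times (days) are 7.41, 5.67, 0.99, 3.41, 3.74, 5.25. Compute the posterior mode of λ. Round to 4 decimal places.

The Exponential(rate=λ) likelihood is ∝ λ^n e^(−λΣtᵢ). Here n = 6 and Σtᵢ = 7.41 + 5.67 + 0.99 + 3.41 + 3.74 + 5.25 = 26.47.
Posterior ∝ λ^3e^(−10λ) · λ^6e^(−26.47λ) = λ^9e^(−36.47λ), i.e. Gamma(10, 36.47).
Mode = (a−1)/b = 9/36.47 ≈ 0.2468.

λ̂_MAP = 0.2468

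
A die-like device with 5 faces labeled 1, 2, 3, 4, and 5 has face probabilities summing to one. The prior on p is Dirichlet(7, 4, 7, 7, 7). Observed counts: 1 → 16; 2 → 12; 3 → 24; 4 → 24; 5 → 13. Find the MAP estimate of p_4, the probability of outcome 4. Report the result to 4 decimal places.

MAP estimate: 0.2586

The posterior is Dirichlet(αᵢ + nᵢ) = Dirichlet(23, 16, 31, 31, 20).
For a Dirichlet(a₁,…,a_K) with all aᵢ > 1, the mode has j-th component (aⱼ − 1)/(Σaᵢ − K).
Here Σaᵢ = 121 and K = 5, so p_4 = (31 − 1)/(121 − 5) = 30/116 ≈ 0.2586.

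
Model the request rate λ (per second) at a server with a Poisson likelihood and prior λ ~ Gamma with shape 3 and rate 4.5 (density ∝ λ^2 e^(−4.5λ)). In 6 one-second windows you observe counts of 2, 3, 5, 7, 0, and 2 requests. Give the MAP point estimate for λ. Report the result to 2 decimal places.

λ̂_MAP = 2.00

Σxᵢ = 2+3+5+7+0+2 = 19, with n = 6.
Posterior ∝ λ^2e^(−4.5λ) · λ^19e^(−6λ) = λ^21e^(−10.5λ), i.e. Gamma(shape=22, rate=10.5).
The mode of a Gamma(a, b) with a ≥ 1 (shape–rate) is (a−1)/b = 21/10.5 ≈ 2.00.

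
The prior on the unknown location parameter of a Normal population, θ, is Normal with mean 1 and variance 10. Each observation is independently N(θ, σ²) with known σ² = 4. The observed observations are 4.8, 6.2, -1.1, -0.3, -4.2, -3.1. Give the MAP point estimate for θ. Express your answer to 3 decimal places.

n = 6; x̄ = (4.8 + 6.2 + (-1.1) + (-0.3) + (-4.2) + (-3.1))/6 = 2.3/6 = 23/60 ≈ 0.3833.
For a Normal prior and Normal likelihood with known variance, the posterior is Normal; its mode equals its mean, the precision-weighted average.
Prior precision 1/σ₀² = 1/10 = 0.1; data precision n/σ² = 6/4 = 1.5.
θ̂ = (0.1·1 + 1.5·(23/60)) / (0.1 + 1.5) = 0.675/1.6 = 0.421875 ≈ 0.422.

θ̂_MAP = 0.422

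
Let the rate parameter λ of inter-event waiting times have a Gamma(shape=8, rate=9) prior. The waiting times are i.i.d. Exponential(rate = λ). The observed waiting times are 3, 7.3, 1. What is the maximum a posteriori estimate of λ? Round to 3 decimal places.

λ̂_MAP = 0.493

The Exponential(rate=λ) likelihood is ∝ λ^n e^(−λΣtᵢ). Here n = 3 and Σtᵢ = 3 + 7.3 + 1 = 11.3.
Posterior ∝ λ^7e^(−9λ) · λ^3e^(−11.3λ) = λ^10e^(−20.3λ), i.e. Gamma(11, 20.3).
Mode = (a−1)/b = 10/20.3 ≈ 0.493.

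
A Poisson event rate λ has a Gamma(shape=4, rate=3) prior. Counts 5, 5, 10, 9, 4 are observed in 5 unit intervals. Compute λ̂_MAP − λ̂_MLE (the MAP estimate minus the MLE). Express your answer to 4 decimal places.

MAP − MLE = -2.1000

Σxᵢ = 33. Posterior is Gamma(37, 8); MAP = (37−1)/8 = 36/8 ≈ 4.50000.
MLE = x̄ = 33/5 ≈ 6.60000.
Difference = 36/8 − 33/5 = -21/10 ≈ -2.1000.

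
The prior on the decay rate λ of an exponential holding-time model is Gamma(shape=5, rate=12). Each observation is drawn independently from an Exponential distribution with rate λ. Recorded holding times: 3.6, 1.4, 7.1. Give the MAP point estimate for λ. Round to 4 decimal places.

The Exponential(rate=λ) likelihood is ∝ λ^n e^(−λΣtᵢ). Here n = 3 and Σtᵢ = 3.6 + 1.4 + 7.1 = 12.1.
Posterior ∝ λ^4e^(−12λ) · λ^3e^(−12.1λ) = λ^7e^(−24.1λ), i.e. Gamma(8, 24.1).
Mode = (a−1)/b = 7/24.1 ≈ 0.2905.

λ̂_MAP = 0.2905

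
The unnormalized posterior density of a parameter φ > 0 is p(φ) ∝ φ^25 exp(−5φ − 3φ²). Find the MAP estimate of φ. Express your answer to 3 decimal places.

φ̂_MAP = 1.667

ℓ'(φ) = 25/φ − 5 − 6φ. Setting this to zero and multiplying by φ: 6φ² + 5φ − 25 = 0.
φ = (−5 + √(5² + 4·6·25)) / (2·6) = (−5 + √625) / 12 = (−5 + 25)/12 = 5/3.
ℓ''(φ) = −25/φ² − 6 < 0, confirming a maximum.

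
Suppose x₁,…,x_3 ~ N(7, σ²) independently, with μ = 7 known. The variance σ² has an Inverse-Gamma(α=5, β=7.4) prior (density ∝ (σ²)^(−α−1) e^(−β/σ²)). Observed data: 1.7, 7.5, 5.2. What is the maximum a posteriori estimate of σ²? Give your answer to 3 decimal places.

σ̂²_MAP = 3.092

Sum of squared deviations about the known mean: SS = (1.7−7)² + (7.5−7)² + (5.2−7)² = 31.58.
The Normal likelihood contributes (σ²)^(−n/2) exp(−SS/(2σ²)), so the posterior is Inverse-Gamma(α + n/2, β + SS/2) = Inverse-Gamma(6.5, 23.19).
The mode of Inverse-Gamma(a, b) is b/(a+1) = 23.19/7.5 ≈ 3.092.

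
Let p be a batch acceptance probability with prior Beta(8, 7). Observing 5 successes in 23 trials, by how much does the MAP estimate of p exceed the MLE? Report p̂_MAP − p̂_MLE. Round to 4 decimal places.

Posterior is Beta(13, 25); MAP = (13−1)/(38−2) = 12/36 ≈ 0.33333.
MLE ignores the prior: p̂_MLE = k/n = 5/23 ≈ 0.21739.
Difference = 12/36 − 5/23 = 8/69 ≈ 0.1159.

MAP − MLE = 0.1159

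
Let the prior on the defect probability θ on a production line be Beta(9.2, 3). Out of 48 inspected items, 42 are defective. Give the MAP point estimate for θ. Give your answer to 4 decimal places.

Prior: Beta(9.2, 3).
Data: 42 successes in 48 trials. The binomial likelihood contributes θ^42(1−θ)^6, so the posterior is Beta(9.2+42, 3+6) = Beta(51.2, 9).
For Beta(a, b) with a, b > 1 the mode is (a−1)/(a+b−2) = 50.2/58.2 ≈ 0.8625.

θ̂_MAP = 0.8625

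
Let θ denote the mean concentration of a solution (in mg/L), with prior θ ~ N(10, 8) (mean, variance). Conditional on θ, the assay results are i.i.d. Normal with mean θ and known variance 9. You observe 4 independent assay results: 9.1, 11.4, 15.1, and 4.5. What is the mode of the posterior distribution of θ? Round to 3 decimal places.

θ̂_MAP = 10.020

n = 4; x̄ = (9.1 + 11.4 + 15.1 + 4.5)/4 = 40.1/4 = 10.025.
For a Normal prior and Normal likelihood with known variance, the posterior is Normal; its mode equals its mean, the precision-weighted average.
Prior precision 1/σ₀² = 1/8 = 0.125; data precision n/σ² = 4/9.
θ̂ = (0.125·10 + (4/9)·10.025) / (0.125 + 4/9) = (1027/180)/(41/72) = 2054/205 ≈ 10.020.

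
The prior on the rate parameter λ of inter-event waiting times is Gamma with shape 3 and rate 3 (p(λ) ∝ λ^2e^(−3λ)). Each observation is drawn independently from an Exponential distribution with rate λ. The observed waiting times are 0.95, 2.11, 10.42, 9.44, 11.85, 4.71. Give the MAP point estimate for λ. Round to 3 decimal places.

λ̂_MAP = 0.188

The Exponential(rate=λ) likelihood is ∝ λ^n e^(−λΣtᵢ). Here n = 6 and Σtᵢ = 0.95 + 2.11 + 10.42 + 9.44 + 11.85 + 4.71 = 39.48.
Posterior ∝ λ^2e^(−3λ) · λ^6e^(−39.48λ) = λ^8e^(−42.48λ), i.e. Gamma(9, 42.48).
Mode = (a−1)/b = 8/42.48 ≈ 0.188.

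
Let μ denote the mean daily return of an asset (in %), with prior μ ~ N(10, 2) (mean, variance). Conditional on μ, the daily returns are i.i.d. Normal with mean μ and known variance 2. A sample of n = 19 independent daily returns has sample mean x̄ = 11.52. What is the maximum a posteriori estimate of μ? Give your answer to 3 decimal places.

μ̂_MAP = 11.444

n = 19, x̄ = 11.52.
For a Normal prior and Normal likelihood with known variance, the posterior is Normal; its mode equals its mean, the precision-weighted average.
Prior precision 1/σ₀² = 1/2 = 0.5; data precision n/σ² = 19/2 = 9.5.
μ̂ = (0.5·10 + 9.5·11.52) / (0.5 + 9.5) = 114.44/10 = 11.444.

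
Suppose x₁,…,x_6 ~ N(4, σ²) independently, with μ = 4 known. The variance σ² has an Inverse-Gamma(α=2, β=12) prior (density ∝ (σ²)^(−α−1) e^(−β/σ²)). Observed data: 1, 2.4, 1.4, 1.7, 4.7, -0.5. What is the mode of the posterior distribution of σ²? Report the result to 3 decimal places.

σ̂²_MAP = 5.696

Sum of squared deviations about the known mean: SS = (1−4)² + (2.4−4)² + (1.4−4)² + (1.7−4)² + (4.7−4)² + (-0.5−4)² = 44.35.
The Normal likelihood contributes (σ²)^(−n/2) exp(−SS/(2σ²)), so the posterior is Inverse-Gamma(α + n/2, β + SS/2) = Inverse-Gamma(5, 34.175).
The mode of Inverse-Gamma(a, b) is b/(a+1) = 34.175/6 ≈ 5.696.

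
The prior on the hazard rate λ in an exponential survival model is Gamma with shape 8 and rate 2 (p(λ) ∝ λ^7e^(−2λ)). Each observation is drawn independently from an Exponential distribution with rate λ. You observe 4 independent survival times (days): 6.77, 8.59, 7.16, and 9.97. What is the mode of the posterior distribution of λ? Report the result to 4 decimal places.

λ̂_MAP = 0.3189

The Exponential(rate=λ) likelihood is ∝ λ^n e^(−λΣtᵢ). Here n = 4 and Σtᵢ = 6.77 + 8.59 + 7.16 + 9.97 = 32.49.
Posterior ∝ λ^7e^(−2λ) · λ^4e^(−32.49λ) = λ^11e^(−34.49λ), i.e. Gamma(12, 34.49).
Mode = (a−1)/b = 11/34.49 ≈ 0.3189.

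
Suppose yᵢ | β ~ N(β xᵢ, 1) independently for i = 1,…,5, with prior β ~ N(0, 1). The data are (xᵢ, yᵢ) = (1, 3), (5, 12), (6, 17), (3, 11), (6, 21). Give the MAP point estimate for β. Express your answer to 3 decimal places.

β̂_MAP = 3.000

log p(β | y) = −Σ(yᵢ − βxᵢ)²/(2·1) − β²/(2·1) + const.
Setting the derivative to zero: Σxᵢ(yᵢ − βxᵢ)/1 − β/1 = 0, so β = Σxᵢyᵢ / (Σxᵢ² + σ²/τ²).
Σxᵢyᵢ = 1·3 + 5·12 + 6·17 + 3·11 + 6·21 = 324; Σxᵢ² = 107; σ²/τ² = 1.
β̂_MAP = 324 / (107 + 1) = 324/108 ≈ 3.000.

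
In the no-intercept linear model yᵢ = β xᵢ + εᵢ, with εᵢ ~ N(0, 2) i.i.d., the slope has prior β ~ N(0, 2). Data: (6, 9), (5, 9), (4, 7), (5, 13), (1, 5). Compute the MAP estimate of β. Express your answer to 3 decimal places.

log p(β | y) = −Σ(yᵢ − βxᵢ)²/(2·2) − β²/(2·2) + const.
Setting the derivative to zero: Σxᵢ(yᵢ − βxᵢ)/2 − β/2 = 0, so β = Σxᵢyᵢ / (Σxᵢ² + σ²/τ²).
Σxᵢyᵢ = 6·9 + 5·9 + 4·7 + 5·13 + 1·5 = 197; Σxᵢ² = 103; σ²/τ² = 1.
β̂_MAP = 197 / (103 + 1) = 197/104 ≈ 1.894.

β̂_MAP = 1.894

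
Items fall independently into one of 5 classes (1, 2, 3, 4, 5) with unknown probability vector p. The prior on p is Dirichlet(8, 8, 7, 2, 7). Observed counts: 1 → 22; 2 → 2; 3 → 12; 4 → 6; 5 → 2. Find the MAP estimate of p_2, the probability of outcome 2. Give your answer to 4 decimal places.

The posterior is Dirichlet(αᵢ + nᵢ) = Dirichlet(30, 10, 19, 8, 9).
For a Dirichlet(a₁,…,a_K) with all aᵢ > 1, the mode has j-th component (aⱼ − 1)/(Σaᵢ − K).
Here Σaᵢ = 76 and K = 5, so p_2 = (10 − 1)/(76 − 5) = 9/71 ≈ 0.1268.

MAP estimate: 0.1268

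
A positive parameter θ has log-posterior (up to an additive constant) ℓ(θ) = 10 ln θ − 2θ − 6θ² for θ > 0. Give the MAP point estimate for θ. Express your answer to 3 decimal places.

ℓ'(θ) = 10/θ − 2 − 12θ. Setting this to zero and multiplying by θ: 12θ² + 2θ − 10 = 0.
θ = (−2 + √(2² + 4·12·10)) / (2·12) = (−2 + √484) / 24 = (−2 + 22)/24 = 5/6.
ℓ''(θ) = −10/θ² − 12 < 0, confirming a maximum.

θ̂_MAP = 0.833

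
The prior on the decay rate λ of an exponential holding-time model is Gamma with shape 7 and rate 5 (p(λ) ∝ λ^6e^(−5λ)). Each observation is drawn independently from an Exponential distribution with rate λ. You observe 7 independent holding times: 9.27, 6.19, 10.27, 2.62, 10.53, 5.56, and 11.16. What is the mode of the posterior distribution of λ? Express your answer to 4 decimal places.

The Exponential(rate=λ) likelihood is ∝ λ^n e^(−λΣtᵢ). Here n = 7 and Σtᵢ = 9.27 + 6.19 + 10.27 + 2.62 + 10.53 + 5.56 + 11.16 = 55.60.
Posterior ∝ λ^6e^(−5λ) · λ^7e^(−55.60λ) = λ^13e^(−60.60λ), i.e. Gamma(14, 60.60).
Mode = (a−1)/b = 13/60.60 ≈ 0.2145.

λ̂_MAP = 0.2145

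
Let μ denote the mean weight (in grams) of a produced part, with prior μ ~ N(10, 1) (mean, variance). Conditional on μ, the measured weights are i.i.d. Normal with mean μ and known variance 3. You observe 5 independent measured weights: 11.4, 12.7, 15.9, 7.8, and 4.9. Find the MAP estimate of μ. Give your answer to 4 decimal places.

μ̂_MAP = 10.3375

n = 5; x̄ = (11.4 + 12.7 + 15.9 + 7.8 + 4.9)/5 = 52.7/5 = 10.54.
For a Normal prior and Normal likelihood with known variance, the posterior is Normal; its mode equals its mean, the precision-weighted average.
Prior precision 1/σ₀² = 1/1 = 1; data precision n/σ² = 5/3.
μ̂ = (1·10 + (5/3)·10.54) / (1 + 5/3) = (827/30)/(8/3) = 10.3375.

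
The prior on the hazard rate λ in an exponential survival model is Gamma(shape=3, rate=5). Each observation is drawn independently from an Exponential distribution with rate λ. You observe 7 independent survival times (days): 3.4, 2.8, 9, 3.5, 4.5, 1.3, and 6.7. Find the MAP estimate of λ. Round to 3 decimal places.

λ̂_MAP = 0.249

The Exponential(rate=λ) likelihood is ∝ λ^n e^(−λΣtᵢ). Here n = 7 and Σtᵢ = 3.4 + 2.8 + 9 + 3.5 + 4.5 + 1.3 + 6.7 = 31.2.
Posterior ∝ λ^2e^(−5λ) · λ^7e^(−31.2λ) = λ^9e^(−36.2λ), i.e. Gamma(10, 36.2).
Mode = (a−1)/b = 9/36.2 ≈ 0.249.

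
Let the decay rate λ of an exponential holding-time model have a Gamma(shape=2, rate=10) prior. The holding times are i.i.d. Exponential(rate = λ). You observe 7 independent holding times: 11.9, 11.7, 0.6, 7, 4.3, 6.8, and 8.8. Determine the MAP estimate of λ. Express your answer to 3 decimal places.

The Exponential(rate=λ) likelihood is ∝ λ^n e^(−λΣtᵢ). Here n = 7 and Σtᵢ = 11.9 + 11.7 + 0.6 + 7 + 4.3 + 6.8 + 8.8 = 51.1.
Posterior ∝ λe^(−10λ) · λ^7e^(−51.1λ) = λ^8e^(−61.1λ), i.e. Gamma(9, 61.1).
Mode = (a−1)/b = 8/61.1 ≈ 0.131.

λ̂_MAP = 0.131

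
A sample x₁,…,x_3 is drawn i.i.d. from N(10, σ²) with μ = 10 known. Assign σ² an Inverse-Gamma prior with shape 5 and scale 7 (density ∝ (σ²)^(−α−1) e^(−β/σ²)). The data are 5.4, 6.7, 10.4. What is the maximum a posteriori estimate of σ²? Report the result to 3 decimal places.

σ̂²_MAP = 3.081

Sum of squared deviations about the known mean: SS = (5.4−10)² + (6.7−10)² + (10.4−10)² = 32.21.
The Normal likelihood contributes (σ²)^(−n/2) exp(−SS/(2σ²)), so the posterior is Inverse-Gamma(α + n/2, β + SS/2) = Inverse-Gamma(6.5, 23.105).
The mode of Inverse-Gamma(a, b) is b/(a+1) = 23.105/7.5 ≈ 3.081.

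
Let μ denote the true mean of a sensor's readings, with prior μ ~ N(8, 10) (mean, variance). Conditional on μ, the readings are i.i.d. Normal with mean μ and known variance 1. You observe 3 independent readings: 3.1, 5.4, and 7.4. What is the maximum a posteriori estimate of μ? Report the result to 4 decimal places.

μ̂_MAP = 5.3871

n = 3; x̄ = (3.1 + 5.4 + 7.4)/3 = 15.9/3 = 5.3.
For a Normal prior and Normal likelihood with known variance, the posterior is Normal; its mode equals its mean, the precision-weighted average.
Prior precision 1/σ₀² = 1/10 = 0.1; data precision n/σ² = 3/1 = 3.
μ̂ = (0.1·8 + 3·5.3) / (0.1 + 3) = 16.7/3.1 = 167/31 ≈ 5.3871.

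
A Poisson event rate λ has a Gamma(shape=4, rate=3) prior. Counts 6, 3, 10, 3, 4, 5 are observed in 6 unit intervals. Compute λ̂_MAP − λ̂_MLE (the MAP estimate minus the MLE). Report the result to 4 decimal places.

Σxᵢ = 31. Posterior is Gamma(35, 9); MAP = (35−1)/9 = 34/9 ≈ 3.77778.
MLE = x̄ = 31/6 ≈ 5.16667.
Difference = 34/9 − 31/6 = -25/18 ≈ -1.3889.

MAP − MLE = -1.3889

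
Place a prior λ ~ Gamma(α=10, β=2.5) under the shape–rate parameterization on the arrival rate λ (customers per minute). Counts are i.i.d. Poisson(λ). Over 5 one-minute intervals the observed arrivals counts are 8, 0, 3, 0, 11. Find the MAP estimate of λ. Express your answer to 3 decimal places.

λ̂_MAP = 4.133

Σxᵢ = 8+0+3+0+11 = 22, with n = 5.
Posterior ∝ λ^9e^(−2.5λ) · λ^22e^(−5λ) = λ^31e^(−7.5λ), i.e. Gamma(shape=32, rate=7.5).
The mode of a Gamma(a, b) with a ≥ 1 (shape–rate) is (a−1)/b = 31/7.5 ≈ 4.133.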